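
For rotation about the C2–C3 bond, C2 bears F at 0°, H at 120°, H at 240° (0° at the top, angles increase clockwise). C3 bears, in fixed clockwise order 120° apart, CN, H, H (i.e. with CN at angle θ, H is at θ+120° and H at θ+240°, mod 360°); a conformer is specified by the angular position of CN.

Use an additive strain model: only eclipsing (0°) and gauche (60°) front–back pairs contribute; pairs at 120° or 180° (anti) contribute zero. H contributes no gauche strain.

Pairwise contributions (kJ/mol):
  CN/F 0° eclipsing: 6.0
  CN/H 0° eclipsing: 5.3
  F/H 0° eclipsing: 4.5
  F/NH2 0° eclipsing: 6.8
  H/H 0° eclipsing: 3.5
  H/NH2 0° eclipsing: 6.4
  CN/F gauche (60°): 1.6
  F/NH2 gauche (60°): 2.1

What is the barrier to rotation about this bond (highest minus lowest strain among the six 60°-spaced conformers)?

CN at 0° (eclipsed): F–CN eclipsed, H–H eclipsed, H–H eclipsed; 6.0 + 3.5 + 3.5 = 13.0 kJ/mol.
CN at 60° (staggered): F–CN gauche; 1.6 = 1.6 kJ/mol.
CN at 120° (eclipsed): F–H eclipsed, H–CN eclipsed, H–H eclipsed; 4.5 + 5.3 + 3.5 = 13.3 kJ/mol.
CN at 180° (staggered): no non-H gauche contacts → 0.0 kJ/mol.
CN at 240° (eclipsed): F–H eclipsed, H–H eclipsed, H–CN eclipsed; 4.5 + 3.5 + 5.3 = 13.3 kJ/mol.
CN at 300° (staggered): F–CN gauche; 1.6 = 1.6 kJ/mol.
Max at 120° (13.3 kJ/mol), min at 180° (0.0 kJ/mol); barrier = 13.3 kJ/mol.

13.3 kJ/mol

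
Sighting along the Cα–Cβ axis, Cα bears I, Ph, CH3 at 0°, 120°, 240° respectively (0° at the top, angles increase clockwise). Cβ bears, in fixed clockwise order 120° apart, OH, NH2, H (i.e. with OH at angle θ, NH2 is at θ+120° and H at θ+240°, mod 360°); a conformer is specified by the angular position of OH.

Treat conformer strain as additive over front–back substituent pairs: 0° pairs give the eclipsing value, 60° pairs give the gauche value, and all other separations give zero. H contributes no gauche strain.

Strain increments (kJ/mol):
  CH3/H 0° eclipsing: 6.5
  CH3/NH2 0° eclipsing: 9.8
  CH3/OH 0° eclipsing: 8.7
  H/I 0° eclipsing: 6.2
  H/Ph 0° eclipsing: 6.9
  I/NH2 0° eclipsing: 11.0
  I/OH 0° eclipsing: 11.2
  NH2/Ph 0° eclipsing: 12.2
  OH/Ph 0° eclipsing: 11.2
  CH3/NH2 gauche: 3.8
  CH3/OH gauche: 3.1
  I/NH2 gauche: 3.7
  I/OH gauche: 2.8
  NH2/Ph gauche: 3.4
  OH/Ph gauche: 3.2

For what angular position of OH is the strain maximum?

0°

OH at 0° (eclipsed): I(0°)/OH(0°) eclipsed 11.2; Ph(120°)/NH2(120°) eclipsed 12.2; CH3(240°)/H(240°) eclipsed 6.5 → 29.9 kJ/mol.
OH at 60° (staggered): I(0°)/OH(60°) gauche 2.8; Ph(120°)/OH(60°) gauche 3.2; Ph(120°)/NH2(180°) gauche 3.4; CH3(240°)/NH2(180°) gauche 3.8 → 13.2 kJ/mol.
OH at 120° (eclipsed): I(0°)/H(0°) eclipsed 6.2; Ph(120°)/OH(120°) eclipsed 11.2; CH3(240°)/NH2(240°) eclipsed 9.8 → 27.2 kJ/mol.
OH at 180° (staggered): I(0°)/NH2(300°) gauche 3.7; Ph(120°)/OH(180°) gauche 3.2; CH3(240°)/OH(180°) gauche 3.1; CH3(240°)/NH2(300°) gauche 3.8 → 13.8 kJ/mol.
OH at 240° (eclipsed): I(0°)/NH2(0°) eclipsed 11.0; Ph(120°)/H(120°) eclipsed 6.9; CH3(240°)/OH(240°) eclipsed 8.7 → 26.6 kJ/mol.
OH at 300° (staggered): I(0°)/OH(300°) gauche 2.8; I(0°)/NH2(60°) gauche 3.7; Ph(120°)/NH2(60°) gauche 3.4; CH3(240°)/OH(300°) gauche 3.1 → 13.0 kJ/mol.
The maximum (29.9 kJ/mol) occurs with OH at 0°.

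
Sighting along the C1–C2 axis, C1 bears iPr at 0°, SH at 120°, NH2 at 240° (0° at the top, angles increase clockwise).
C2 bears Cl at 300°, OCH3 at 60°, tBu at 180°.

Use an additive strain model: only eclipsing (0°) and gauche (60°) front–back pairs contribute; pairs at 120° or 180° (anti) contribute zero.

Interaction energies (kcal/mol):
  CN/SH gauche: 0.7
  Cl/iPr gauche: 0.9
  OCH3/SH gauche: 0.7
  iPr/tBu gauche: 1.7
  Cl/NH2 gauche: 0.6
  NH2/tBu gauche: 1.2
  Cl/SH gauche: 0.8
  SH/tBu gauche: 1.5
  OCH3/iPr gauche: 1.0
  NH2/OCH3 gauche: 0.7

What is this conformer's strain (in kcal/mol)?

5.9 kcal/mol

This conformer (staggered): iPr(0°)/Cl(300°) gauche 0.9; iPr(0°)/OCH3(60°) gauche 1.0; SH(120°)/OCH3(60°) gauche 0.7; SH(120°)/tBu(180°) gauche 1.5; NH2(240°)/Cl(300°) gauche 0.6; NH2(240°)/tBu(180°) gauche 1.2 → 5.9 kcal/mol.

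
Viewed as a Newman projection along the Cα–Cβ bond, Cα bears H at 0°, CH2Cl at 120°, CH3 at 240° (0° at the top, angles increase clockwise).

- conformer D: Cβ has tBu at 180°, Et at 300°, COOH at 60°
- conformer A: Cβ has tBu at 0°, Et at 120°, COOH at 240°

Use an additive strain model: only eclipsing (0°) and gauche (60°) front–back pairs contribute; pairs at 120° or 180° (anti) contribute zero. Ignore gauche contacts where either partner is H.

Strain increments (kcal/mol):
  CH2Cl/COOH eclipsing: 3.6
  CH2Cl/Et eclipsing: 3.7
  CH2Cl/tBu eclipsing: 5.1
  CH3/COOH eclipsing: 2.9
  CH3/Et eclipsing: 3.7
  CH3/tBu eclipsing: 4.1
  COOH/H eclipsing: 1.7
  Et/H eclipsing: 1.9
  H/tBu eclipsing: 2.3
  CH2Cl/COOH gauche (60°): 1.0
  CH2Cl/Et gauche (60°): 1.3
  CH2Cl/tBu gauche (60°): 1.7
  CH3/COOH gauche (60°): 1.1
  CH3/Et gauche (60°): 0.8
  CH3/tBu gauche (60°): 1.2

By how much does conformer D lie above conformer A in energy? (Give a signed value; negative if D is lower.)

D is staggered. CH2Cl at 120° is gauche with tBu at 180° (1.7); CH2Cl at 120° is gauche with COOH at 60° (1.0); CH3 at 240° is gauche with tBu at 180° (1.2); CH3 at 240° is gauche with Et at 300° (0.8). Total 4.7 kcal/mol.
A is eclipsed. H at 0° is eclipsed with tBu at 0° (2.3); CH2Cl at 120° is eclipsed with Et at 120° (3.7); CH3 at 240° is eclipsed with COOH at 240° (2.9). Total 8.9 kcal/mol.
E(D) − E(A) = 4.7 − 8.9 = -4.2 kcal/mol.

-4.2 kcal/mol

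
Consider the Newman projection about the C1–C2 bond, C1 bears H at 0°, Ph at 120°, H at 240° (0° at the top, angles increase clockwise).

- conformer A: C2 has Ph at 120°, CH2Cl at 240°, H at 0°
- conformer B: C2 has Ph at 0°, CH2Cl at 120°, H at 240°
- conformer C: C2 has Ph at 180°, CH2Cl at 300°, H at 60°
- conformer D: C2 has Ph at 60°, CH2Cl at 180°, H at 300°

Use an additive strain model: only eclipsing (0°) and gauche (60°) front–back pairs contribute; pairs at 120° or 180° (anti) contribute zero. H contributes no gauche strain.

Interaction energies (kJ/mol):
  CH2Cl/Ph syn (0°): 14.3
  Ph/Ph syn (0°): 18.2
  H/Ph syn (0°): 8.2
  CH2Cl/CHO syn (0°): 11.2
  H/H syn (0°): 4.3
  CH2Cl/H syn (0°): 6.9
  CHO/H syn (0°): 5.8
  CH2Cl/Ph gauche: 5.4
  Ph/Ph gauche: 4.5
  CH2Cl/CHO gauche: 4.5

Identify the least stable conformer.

A

A is eclipsed. H at 0° is eclipsed with H at 0° (4.3); Ph at 120° is eclipsed with Ph at 120° (18.2); H at 240° is eclipsed with CH2Cl at 240° (6.9). Total 29.4 kJ/mol.
B is eclipsed. H at 0° is eclipsed with Ph at 0° (8.2); Ph at 120° is eclipsed with CH2Cl at 120° (14.3); H at 240° is eclipsed with H at 240° (4.3). Total 26.8 kJ/mol.
C is staggered. Ph at 120° is gauche with Ph at 180° (4.5). Total 4.5 kJ/mol.
D is staggered. Ph at 120° is gauche with Ph at 60° (4.5); Ph at 120° is gauche with CH2Cl at 180° (5.4). Total 9.9 kJ/mol.
A has the highest total (29.4 kJ/mol).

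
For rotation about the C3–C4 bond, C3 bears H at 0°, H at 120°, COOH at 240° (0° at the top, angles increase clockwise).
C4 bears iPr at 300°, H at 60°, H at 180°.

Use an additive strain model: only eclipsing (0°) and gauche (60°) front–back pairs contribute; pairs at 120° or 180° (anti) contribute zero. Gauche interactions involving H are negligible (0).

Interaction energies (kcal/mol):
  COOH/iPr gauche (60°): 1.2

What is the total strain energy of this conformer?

This conformer is staggered. COOH at 240° is gauche with iPr at 300° (1.2). Total 1.2 kcal/mol.

1.2 kcal/mol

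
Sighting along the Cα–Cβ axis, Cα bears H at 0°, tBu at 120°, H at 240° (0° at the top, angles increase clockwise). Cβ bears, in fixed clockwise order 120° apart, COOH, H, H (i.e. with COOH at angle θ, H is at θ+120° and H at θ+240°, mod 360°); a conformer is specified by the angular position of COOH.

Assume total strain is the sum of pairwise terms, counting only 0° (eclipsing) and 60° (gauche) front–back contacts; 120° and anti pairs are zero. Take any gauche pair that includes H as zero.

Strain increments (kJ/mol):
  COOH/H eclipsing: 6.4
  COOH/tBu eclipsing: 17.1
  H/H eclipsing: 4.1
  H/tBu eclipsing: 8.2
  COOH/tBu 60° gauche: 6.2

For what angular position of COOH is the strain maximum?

COOH at 0° is eclipsed. H at 0° is eclipsed with COOH at 0° (6.4); tBu at 120° is eclipsed with H at 120° (8.2); H at 240° is eclipsed with H at 240° (4.1). Total 18.7 kJ/mol.
COOH at 60° is staggered. tBu at 120° is gauche with COOH at 60° (6.2). Total 6.2 kJ/mol.
COOH at 120° is eclipsed. H at 0° is eclipsed with H at 0° (4.1); tBu at 120° is eclipsed with COOH at 120° (17.1); H at 240° is eclipsed with H at 240° (4.1). Total 25.3 kJ/mol.
COOH at 180° is staggered. tBu at 120° is gauche with COOH at 180° (6.2). Total 6.2 kJ/mol.
COOH at 240° is eclipsed. H at 0° is eclipsed with H at 0° (4.1); tBu at 120° is eclipsed with H at 120° (8.2); H at 240° is eclipsed with COOH at 240° (6.4). Total 18.7 kJ/mol.
COOH at 300° (staggered): no non-H gauche contacts → 0.0 kJ/mol.
The maximum (25.3 kJ/mol) occurs with COOH at 120°.

120°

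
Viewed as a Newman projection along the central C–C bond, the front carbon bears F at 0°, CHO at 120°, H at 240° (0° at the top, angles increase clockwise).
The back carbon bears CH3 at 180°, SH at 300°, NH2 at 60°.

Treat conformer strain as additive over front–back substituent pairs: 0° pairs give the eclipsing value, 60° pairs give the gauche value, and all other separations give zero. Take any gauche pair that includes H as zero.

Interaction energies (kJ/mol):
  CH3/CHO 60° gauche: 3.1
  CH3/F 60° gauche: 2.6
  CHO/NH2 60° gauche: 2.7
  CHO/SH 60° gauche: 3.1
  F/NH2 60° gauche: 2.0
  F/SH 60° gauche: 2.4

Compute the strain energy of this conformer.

This conformer is staggered. F at 0° is gauche with SH at 300° (2.4); F at 0° is gauche with NH2 at 60° (2.0); CHO at 120° is gauche with CH3 at 180° (3.1); CHO at 120° is gauche with NH2 at 60° (2.7). Total 10.2 kJ/mol.

10.2 kJ/mol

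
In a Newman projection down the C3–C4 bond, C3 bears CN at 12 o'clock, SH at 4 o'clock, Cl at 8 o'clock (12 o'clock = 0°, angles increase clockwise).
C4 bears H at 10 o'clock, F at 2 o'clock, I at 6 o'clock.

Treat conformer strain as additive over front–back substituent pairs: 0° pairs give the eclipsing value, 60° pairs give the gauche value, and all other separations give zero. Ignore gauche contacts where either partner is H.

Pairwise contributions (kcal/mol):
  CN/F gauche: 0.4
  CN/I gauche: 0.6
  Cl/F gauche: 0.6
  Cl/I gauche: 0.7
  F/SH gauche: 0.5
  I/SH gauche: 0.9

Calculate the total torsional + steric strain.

This conformer (staggered): CN(0°)/F(60°) gauche 0.4; SH(120°)/F(60°) gauche 0.5; SH(120°)/I(180°) gauche 0.9; Cl(240°)/I(180°) gauche 0.7 → 2.5 kcal/mol.

2.5 kcal/mol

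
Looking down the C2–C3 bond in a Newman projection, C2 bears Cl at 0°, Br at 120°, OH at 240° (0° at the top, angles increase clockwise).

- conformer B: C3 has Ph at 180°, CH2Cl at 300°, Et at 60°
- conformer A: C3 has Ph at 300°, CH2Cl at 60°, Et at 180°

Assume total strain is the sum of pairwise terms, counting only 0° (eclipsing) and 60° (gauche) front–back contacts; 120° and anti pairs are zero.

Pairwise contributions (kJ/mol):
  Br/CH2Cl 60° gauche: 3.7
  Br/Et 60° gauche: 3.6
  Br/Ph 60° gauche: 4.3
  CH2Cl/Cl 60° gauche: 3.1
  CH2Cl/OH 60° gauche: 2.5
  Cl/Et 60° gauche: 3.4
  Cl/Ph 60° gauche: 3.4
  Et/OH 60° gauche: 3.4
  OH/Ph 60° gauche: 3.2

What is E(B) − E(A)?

B (staggered): Cl(0°)/CH2Cl(300°) gauche 3.1; Cl(0°)/Et(60°) gauche 3.4; Br(120°)/Ph(180°) gauche 4.3; Br(120°)/Et(60°) gauche 3.6; OH(240°)/Ph(180°) gauche 3.2; OH(240°)/CH2Cl(300°) gauche 2.5 → 20.1 kJ/mol.
A (staggered): Cl(0°)/Ph(300°) gauche 3.4; Cl(0°)/CH2Cl(60°) gauche 3.1; Br(120°)/CH2Cl(60°) gauche 3.7; Br(120°)/Et(180°) gauche 3.6; OH(240°)/Ph(300°) gauche 3.2; OH(240°)/Et(180°) gauche 3.4 → 20.4 kJ/mol.
E(B) − E(A) = 20.1 − 20.4 = -0.3 kJ/mol.

-0.3 kJ/mol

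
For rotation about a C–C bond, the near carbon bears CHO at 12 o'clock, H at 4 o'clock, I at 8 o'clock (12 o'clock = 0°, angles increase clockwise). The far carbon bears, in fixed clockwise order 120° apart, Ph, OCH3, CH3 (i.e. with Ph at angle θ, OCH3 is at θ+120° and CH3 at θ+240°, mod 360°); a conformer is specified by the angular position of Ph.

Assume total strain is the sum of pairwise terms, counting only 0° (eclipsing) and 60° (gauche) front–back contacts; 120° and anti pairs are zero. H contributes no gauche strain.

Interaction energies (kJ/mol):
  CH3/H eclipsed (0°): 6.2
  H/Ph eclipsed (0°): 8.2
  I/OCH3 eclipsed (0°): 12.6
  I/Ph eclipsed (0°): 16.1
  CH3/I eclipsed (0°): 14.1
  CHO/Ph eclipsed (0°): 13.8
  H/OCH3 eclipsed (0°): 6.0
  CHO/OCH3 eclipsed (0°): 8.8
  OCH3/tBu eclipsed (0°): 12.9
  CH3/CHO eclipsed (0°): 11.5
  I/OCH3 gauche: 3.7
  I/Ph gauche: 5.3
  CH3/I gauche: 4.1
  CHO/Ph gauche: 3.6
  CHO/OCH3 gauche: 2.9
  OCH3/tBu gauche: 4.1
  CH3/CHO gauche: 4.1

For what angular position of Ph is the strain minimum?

60°

Ph at 0° (eclipsed): CHO–Ph eclipsed, H–OCH3 eclipsed, I–CH3 eclipsed; 13.8 + 6.0 + 14.1 = 33.9 kJ/mol.
Ph at 60° (staggered): CHO–Ph gauche, CHO–CH3 gauche, I–OCH3 gauche, I–CH3 gauche; 3.6 + 4.1 + 3.7 + 4.1 = 15.5 kJ/mol.
Ph at 120° (eclipsed): CHO–CH3 eclipsed, H–Ph eclipsed, I–OCH3 eclipsed; 11.5 + 8.2 + 12.6 = 32.3 kJ/mol.
Ph at 180° (staggered): CHO–OCH3 gauche, CHO–CH3 gauche, I–Ph gauche, I–OCH3 gauche; 2.9 + 4.1 + 5.3 + 3.7 = 16.0 kJ/mol.
Ph at 240° (eclipsed): CHO–OCH3 eclipsed, H–CH3 eclipsed, I–Ph eclipsed; 8.8 + 6.2 + 16.1 = 31.1 kJ/mol.
Ph at 300° (staggered): CHO–Ph gauche, CHO–OCH3 gauche, I–Ph gauche, I–CH3 gauche; 3.6 + 2.9 + 5.3 + 4.1 = 15.9 kJ/mol.
The minimum (15.5 kJ/mol) occurs with Ph at 60°.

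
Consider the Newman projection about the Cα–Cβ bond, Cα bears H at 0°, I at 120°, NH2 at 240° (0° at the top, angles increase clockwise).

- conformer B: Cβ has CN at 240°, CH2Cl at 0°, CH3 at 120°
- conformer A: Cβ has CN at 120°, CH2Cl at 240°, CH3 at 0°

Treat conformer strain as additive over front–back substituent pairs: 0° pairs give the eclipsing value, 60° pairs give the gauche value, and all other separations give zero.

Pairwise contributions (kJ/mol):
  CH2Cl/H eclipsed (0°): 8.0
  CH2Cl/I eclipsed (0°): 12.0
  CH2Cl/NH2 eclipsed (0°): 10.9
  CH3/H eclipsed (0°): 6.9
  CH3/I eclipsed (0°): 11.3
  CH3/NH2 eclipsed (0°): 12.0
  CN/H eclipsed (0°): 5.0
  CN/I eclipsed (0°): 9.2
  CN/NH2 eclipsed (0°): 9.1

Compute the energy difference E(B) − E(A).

B (eclipsed): H(0°)/CH2Cl(0°) eclipsed 8.0; I(120°)/CH3(120°) eclipsed 11.3; NH2(240°)/CN(240°) eclipsed 9.1 → 28.4 kJ/mol.
A (eclipsed): H(0°)/CH3(0°) eclipsed 6.9; I(120°)/CN(120°) eclipsed 9.2; NH2(240°)/CH2Cl(240°) eclipsed 10.9 → 27.0 kJ/mol.
E(B) − E(A) = 28.4 − 27.0 = +1.4 kJ/mol.

+1.4 kJ/mol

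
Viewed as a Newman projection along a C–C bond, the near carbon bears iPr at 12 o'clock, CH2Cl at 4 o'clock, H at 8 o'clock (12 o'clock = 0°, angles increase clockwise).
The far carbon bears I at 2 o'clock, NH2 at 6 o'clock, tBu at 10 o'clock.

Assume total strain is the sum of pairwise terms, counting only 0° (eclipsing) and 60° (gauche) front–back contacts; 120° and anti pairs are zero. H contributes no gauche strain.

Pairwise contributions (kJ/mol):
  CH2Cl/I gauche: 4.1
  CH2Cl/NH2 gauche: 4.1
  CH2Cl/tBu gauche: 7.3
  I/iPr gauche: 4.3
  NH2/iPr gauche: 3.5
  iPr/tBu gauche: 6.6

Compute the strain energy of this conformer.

19.1 kJ/mol

This conformer is staggered. iPr at 0° is gauche with I at 60° (4.3); iPr at 0° is gauche with tBu at 300° (6.6); CH2Cl at 120° is gauche with I at 60° (4.1); CH2Cl at 120° is gauche with NH2 at 180° (4.1). Total 19.1 kJ/mol.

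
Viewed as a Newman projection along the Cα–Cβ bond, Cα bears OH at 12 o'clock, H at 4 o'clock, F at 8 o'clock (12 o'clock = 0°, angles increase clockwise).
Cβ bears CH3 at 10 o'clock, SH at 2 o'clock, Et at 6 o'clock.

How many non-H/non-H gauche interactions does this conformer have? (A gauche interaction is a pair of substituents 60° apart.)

Non-H gauche pairs: OH(0°)/CH3(300°); OH(0°)/SH(60°); F(240°)/CH3(300°); F(240°)/Et(180°) — 4 interactions.

4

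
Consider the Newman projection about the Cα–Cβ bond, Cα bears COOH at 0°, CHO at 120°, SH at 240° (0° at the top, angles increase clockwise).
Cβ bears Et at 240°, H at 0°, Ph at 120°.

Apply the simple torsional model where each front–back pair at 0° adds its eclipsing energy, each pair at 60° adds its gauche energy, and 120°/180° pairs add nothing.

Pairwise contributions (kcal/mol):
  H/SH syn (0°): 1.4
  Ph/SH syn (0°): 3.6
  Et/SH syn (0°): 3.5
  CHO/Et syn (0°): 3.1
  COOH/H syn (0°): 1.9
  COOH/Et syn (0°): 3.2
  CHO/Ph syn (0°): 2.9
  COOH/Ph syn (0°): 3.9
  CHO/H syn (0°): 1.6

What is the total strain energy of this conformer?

This conformer (eclipsed): COOH–H eclipsed, CHO–Ph eclipsed, SH–Et eclipsed; 1.9 + 2.9 + 3.5 = 8.3 kcal/mol.

8.3 kcal/mol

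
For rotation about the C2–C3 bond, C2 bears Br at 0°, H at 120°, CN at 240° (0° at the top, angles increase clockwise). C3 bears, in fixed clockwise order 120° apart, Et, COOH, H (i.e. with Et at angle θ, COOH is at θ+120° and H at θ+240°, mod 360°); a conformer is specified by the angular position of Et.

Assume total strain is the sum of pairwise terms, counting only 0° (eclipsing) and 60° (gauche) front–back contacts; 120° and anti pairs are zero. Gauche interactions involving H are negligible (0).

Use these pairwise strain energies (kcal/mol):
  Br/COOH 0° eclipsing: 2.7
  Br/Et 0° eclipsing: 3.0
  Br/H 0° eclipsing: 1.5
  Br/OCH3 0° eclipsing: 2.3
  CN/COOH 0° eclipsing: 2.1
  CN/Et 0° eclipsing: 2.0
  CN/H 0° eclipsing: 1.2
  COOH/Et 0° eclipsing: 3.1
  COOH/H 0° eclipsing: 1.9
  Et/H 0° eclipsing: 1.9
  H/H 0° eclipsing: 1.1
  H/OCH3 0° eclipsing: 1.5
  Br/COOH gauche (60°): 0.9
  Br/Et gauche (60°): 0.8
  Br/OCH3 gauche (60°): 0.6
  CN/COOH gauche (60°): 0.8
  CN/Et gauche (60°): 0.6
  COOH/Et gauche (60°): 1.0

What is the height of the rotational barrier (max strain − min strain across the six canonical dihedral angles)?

Et at 0° is eclipsed. Br at 0° is eclipsed with Et at 0° (3.0); H at 120° is eclipsed with COOH at 120° (1.9); CN at 240° is eclipsed with H at 240° (1.2). Total 6.1 kcal/mol.
Et at 60° is staggered. Br at 0° is gauche with Et at 60° (0.8); CN at 240° is gauche with COOH at 180° (0.8). Total 1.6 kcal/mol.
Et at 120° is eclipsed. Br at 0° is eclipsed with H at 0° (1.5); H at 120° is eclipsed with Et at 120° (1.9); CN at 240° is eclipsed with COOH at 240° (2.1). Total 5.5 kcal/mol.
Et at 180° is staggered. Br at 0° is gauche with COOH at 300° (0.9); CN at 240° is gauche with Et at 180° (0.6); CN at 240° is gauche with COOH at 300° (0.8). Total 2.3 kcal/mol.
Et at 240° is eclipsed. Br at 0° is eclipsed with COOH at 0° (2.7); H at 120° is eclipsed with H at 120° (1.1); CN at 240° is eclipsed with Et at 240° (2.0). Total 5.8 kcal/mol.
Et at 300° is staggered. Br at 0° is gauche with Et at 300° (0.8); Br at 0° is gauche with COOH at 60° (0.9); CN at 240° is gauche with Et at 300° (0.6). Total 2.3 kcal/mol.
Max at 0° (6.1 kcal/mol), min at 60° (1.6 kcal/mol); barrier = 4.5 kcal/mol.

4.5 kcal/mol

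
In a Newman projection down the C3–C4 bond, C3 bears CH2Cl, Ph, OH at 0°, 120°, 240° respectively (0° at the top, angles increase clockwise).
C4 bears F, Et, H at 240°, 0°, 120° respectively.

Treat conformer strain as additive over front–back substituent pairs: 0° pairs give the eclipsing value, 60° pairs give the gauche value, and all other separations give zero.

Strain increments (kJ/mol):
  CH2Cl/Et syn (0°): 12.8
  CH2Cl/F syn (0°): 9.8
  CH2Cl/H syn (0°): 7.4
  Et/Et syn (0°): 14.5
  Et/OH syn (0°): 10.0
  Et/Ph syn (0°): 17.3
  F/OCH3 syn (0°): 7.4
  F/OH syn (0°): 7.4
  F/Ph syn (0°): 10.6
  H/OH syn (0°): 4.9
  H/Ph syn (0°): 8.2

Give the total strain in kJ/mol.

This conformer (eclipsed): CH2Cl–Et eclipsed, Ph–H eclipsed, OH–F eclipsed; 12.8 + 8.2 + 7.4 = 28.4 kJ/mol.

28.4 kJ/mol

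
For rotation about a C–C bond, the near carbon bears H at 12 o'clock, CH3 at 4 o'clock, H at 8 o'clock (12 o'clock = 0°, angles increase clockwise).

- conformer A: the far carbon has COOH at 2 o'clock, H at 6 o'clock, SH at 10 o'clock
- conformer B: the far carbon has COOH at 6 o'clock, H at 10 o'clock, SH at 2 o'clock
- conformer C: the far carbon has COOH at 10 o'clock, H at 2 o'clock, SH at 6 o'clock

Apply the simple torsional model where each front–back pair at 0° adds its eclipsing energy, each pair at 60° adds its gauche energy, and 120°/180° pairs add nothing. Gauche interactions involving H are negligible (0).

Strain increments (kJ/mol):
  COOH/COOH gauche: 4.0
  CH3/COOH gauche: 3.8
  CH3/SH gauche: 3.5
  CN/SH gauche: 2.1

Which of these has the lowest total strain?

A (staggered): CH3(120°)/COOH(60°) gauche 3.8 → 3.8 kJ/mol.
B (staggered): CH3(120°)/COOH(180°) gauche 3.8; CH3(120°)/SH(60°) gauche 3.5 → 7.3 kJ/mol.
C (staggered): CH3(120°)/SH(180°) gauche 3.5 → 3.5 kJ/mol.
C has the lowest total (3.5 kJ/mol).

C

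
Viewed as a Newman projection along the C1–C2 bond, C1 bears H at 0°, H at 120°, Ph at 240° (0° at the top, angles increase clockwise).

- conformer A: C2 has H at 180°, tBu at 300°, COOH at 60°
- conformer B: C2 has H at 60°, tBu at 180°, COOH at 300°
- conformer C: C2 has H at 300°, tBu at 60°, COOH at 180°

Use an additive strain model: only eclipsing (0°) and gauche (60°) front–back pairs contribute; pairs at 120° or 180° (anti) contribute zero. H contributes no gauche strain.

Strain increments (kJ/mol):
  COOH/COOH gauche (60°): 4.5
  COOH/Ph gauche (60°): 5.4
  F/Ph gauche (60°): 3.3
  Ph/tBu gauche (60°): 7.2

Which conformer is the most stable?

C

A (staggered): Ph(240°)/tBu(300°) gauche 7.2 → 7.2 kJ/mol.
B (staggered): Ph(240°)/tBu(180°) gauche 7.2; Ph(240°)/COOH(300°) gauche 5.4 → 12.6 kJ/mol.
C (staggered): Ph(240°)/COOH(180°) gauche 5.4 → 5.4 kJ/mol.
C has the lowest total (5.4 kJ/mol).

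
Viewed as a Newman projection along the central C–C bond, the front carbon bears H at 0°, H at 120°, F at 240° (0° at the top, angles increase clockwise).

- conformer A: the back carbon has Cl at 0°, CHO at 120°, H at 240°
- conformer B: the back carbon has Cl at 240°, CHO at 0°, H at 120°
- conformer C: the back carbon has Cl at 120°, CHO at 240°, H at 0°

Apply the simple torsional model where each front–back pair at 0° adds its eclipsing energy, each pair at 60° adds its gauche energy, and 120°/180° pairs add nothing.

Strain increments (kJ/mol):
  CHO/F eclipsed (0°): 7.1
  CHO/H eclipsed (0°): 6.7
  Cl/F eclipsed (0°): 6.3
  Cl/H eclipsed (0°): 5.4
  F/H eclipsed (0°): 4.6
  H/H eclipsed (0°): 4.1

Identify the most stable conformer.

A (eclipsed): H(0°)/Cl(0°) eclipsed 5.4; H(120°)/CHO(120°) eclipsed 6.7; F(240°)/H(240°) eclipsed 4.6 → 16.7 kJ/mol.
B (eclipsed): H(0°)/CHO(0°) eclipsed 6.7; H(120°)/H(120°) eclipsed 4.1; F(240°)/Cl(240°) eclipsed 6.3 → 17.1 kJ/mol.
C (eclipsed): H(0°)/H(0°) eclipsed 4.1; H(120°)/Cl(120°) eclipsed 5.4; F(240°)/CHO(240°) eclipsed 7.1 → 16.6 kJ/mol.
C has the lowest total (16.6 kJ/mol).

C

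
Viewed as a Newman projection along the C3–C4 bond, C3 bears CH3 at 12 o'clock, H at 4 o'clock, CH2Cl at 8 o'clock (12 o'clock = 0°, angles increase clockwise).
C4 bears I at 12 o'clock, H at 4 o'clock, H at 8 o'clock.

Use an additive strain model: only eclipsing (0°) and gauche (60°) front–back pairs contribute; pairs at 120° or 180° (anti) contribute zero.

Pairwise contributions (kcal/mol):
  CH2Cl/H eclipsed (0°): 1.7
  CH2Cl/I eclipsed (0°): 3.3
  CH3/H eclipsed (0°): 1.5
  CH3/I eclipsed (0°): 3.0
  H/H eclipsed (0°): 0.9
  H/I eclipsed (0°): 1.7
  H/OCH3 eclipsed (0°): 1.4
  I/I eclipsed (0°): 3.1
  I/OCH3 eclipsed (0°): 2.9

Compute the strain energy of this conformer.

This conformer is eclipsed. CH3 at 0° is eclipsed with I at 0° (3.0); H at 120° is eclipsed with H at 120° (0.9); CH2Cl at 240° is eclipsed with H at 240° (1.7). Total 5.6 kcal/mol.

5.6 kcal/mol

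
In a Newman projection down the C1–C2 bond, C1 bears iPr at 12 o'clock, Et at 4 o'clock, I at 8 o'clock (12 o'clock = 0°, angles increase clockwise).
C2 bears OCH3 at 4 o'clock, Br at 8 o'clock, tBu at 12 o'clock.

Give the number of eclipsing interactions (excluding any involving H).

3

Non-H eclipsing pairs: iPr(0°)/tBu(0°); Et(120°)/OCH3(120°); I(240°)/Br(240°) — 3 interactions.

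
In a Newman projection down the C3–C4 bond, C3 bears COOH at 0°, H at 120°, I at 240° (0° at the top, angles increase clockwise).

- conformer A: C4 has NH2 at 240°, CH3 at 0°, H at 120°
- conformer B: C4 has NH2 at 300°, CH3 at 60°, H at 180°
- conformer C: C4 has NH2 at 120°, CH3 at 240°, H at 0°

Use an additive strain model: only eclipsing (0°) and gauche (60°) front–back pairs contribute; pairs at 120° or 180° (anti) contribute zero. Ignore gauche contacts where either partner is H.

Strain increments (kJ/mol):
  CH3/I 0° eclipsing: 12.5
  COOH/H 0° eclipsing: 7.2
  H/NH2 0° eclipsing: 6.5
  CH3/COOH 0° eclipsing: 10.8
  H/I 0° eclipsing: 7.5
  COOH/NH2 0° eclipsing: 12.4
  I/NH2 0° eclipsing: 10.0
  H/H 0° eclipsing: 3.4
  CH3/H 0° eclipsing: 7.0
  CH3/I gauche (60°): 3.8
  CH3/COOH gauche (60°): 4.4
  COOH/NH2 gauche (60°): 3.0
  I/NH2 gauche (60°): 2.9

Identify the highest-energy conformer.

A is eclipsed. COOH at 0° is eclipsed with CH3 at 0° (10.8); H at 120° is eclipsed with H at 120° (3.4); I at 240° is eclipsed with NH2 at 240° (10.0). Total 24.2 kJ/mol.
B is staggered. COOH at 0° is gauche with NH2 at 300° (3.0); COOH at 0° is gauche with CH3 at 60° (4.4); I at 240° is gauche with NH2 at 300° (2.9). Total 10.3 kJ/mol.
C is eclipsed. COOH at 0° is eclipsed with H at 0° (7.2); H at 120° is eclipsed with NH2 at 120° (6.5); I at 240° is eclipsed with CH3 at 240° (12.5). Total 26.2 kJ/mol.
C has the highest total (26.2 kJ/mol).

C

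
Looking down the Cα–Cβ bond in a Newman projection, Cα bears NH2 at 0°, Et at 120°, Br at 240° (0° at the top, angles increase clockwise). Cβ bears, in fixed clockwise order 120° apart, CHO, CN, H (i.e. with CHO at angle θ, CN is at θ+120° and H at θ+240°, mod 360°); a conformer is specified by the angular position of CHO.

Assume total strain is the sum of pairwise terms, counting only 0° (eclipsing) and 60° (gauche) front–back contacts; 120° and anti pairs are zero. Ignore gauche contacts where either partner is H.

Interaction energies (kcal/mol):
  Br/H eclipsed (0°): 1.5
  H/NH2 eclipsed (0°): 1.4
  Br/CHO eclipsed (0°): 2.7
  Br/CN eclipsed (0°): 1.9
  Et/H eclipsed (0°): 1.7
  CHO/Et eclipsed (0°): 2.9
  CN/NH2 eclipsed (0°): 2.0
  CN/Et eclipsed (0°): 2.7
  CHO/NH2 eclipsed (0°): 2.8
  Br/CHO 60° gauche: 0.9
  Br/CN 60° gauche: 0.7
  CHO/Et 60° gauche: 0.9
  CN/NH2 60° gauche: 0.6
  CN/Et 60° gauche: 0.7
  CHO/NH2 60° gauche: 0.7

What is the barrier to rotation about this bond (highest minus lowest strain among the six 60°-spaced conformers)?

CHO at 0° (eclipsed): NH2(0°)/CHO(0°) eclipsed 2.8; Et(120°)/CN(120°) eclipsed 2.7; Br(240°)/H(240°) eclipsed 1.5 → 7.0 kcal/mol.
CHO at 60° (staggered): NH2(0°)/CHO(60°) gauche 0.7; Et(120°)/CHO(60°) gauche 0.9; Et(120°)/CN(180°) gauche 0.7; Br(240°)/CN(180°) gauche 0.7 → 3.0 kcal/mol.
CHO at 120° (eclipsed): NH2(0°)/H(0°) eclipsed 1.4; Et(120°)/CHO(120°) eclipsed 2.9; Br(240°)/CN(240°) eclipsed 1.9 → 6.2 kcal/mol.
CHO at 180° (staggered): NH2(0°)/CN(300°) gauche 0.6; Et(120°)/CHO(180°) gauche 0.9; Br(240°)/CHO(180°) gauche 0.9; Br(240°)/CN(300°) gauche 0.7 → 3.1 kcal/mol.
CHO at 240° (eclipsed): NH2(0°)/CN(0°) eclipsed 2.0; Et(120°)/H(120°) eclipsed 1.7; Br(240°)/CHO(240°) eclipsed 2.7 → 6.4 kcal/mol.
CHO at 300° (staggered): NH2(0°)/CHO(300°) gauche 0.7; NH2(0°)/CN(60°) gauche 0.6; Et(120°)/CN(60°) gauche 0.7; Br(240°)/CHO(300°) gauche 0.9 → 2.9 kcal/mol.
Max at 0° (7.0 kcal/mol), min at 300° (2.9 kcal/mol); barrier = 4.1 kcal/mol.

4.1 kcal/mol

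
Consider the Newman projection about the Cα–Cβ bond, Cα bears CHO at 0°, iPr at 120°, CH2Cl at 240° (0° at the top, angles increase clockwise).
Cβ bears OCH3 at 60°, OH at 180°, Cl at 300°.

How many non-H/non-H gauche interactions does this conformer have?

6

Non-H gauche pairs: CHO(0°)/OCH3(60°); CHO(0°)/Cl(300°); iPr(120°)/OCH3(60°); iPr(120°)/OH(180°); CH2Cl(240°)/OH(180°); CH2Cl(240°)/Cl(300°) — 6 interactions.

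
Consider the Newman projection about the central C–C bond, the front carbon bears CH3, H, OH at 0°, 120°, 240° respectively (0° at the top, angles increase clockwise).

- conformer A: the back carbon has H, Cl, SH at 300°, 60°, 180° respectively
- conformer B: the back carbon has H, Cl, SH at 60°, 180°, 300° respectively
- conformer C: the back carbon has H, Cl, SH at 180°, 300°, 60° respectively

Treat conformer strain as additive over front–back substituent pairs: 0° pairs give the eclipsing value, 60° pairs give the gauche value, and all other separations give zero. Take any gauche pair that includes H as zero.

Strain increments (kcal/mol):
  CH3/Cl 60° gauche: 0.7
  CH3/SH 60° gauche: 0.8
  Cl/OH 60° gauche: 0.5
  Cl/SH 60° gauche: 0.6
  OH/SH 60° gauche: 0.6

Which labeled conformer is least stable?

A (staggered): CH3(0°)/Cl(60°) gauche 0.7; OH(240°)/SH(180°) gauche 0.6 → 1.3 kcal/mol.
B (staggered): CH3(0°)/SH(300°) gauche 0.8; OH(240°)/Cl(180°) gauche 0.5; OH(240°)/SH(300°) gauche 0.6 → 1.9 kcal/mol.
C (staggered): CH3(0°)/Cl(300°) gauche 0.7; CH3(0°)/SH(60°) gauche 0.8; OH(240°)/Cl(300°) gauche 0.5 → 2.0 kcal/mol.
C has the highest total (2.0 kcal/mol).

C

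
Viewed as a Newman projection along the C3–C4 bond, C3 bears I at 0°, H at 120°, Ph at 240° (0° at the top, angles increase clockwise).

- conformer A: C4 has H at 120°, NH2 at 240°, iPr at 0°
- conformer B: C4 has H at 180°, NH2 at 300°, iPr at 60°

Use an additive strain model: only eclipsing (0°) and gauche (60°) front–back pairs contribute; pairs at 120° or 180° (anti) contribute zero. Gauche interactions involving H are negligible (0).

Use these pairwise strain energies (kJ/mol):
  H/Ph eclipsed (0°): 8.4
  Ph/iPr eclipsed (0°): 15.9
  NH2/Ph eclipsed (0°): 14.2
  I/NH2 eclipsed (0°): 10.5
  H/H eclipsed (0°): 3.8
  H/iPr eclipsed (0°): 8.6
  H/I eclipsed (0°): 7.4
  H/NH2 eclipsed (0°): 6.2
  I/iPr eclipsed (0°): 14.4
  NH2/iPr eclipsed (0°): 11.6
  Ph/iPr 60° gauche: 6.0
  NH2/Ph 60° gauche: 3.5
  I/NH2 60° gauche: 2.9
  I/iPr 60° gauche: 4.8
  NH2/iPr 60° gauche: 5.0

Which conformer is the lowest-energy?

A (eclipsed): I(0°)/iPr(0°) eclipsed 14.4; H(120°)/H(120°) eclipsed 3.8; Ph(240°)/NH2(240°) eclipsed 14.2 → 32.4 kJ/mol.
B (staggered): I(0°)/NH2(300°) gauche 2.9; I(0°)/iPr(60°) gauche 4.8; Ph(240°)/NH2(300°) gauche 3.5 → 11.2 kJ/mol.
B has the lowest total (11.2 kJ/mol).

B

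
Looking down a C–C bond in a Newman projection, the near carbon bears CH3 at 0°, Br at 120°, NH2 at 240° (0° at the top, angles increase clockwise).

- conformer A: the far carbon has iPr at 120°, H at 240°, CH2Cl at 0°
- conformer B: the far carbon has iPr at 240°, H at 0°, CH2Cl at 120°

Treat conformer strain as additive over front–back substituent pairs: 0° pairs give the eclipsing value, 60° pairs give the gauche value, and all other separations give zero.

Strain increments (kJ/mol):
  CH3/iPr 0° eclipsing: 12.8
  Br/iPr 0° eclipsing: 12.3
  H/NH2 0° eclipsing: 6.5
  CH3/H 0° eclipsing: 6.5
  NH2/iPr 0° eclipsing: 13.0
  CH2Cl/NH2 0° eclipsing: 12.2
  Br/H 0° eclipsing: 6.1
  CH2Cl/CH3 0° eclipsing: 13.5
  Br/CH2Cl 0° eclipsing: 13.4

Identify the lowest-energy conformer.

A

A (eclipsed): CH3–CH2Cl eclipsed, Br–iPr eclipsed, NH2–H eclipsed; 13.5 + 12.3 + 6.5 = 32.3 kJ/mol.
B (eclipsed): CH3–H eclipsed, Br–CH2Cl eclipsed, NH2–iPr eclipsed; 6.5 + 13.4 + 13.0 = 32.9 kJ/mol.
A has the lowest total (32.3 kJ/mol).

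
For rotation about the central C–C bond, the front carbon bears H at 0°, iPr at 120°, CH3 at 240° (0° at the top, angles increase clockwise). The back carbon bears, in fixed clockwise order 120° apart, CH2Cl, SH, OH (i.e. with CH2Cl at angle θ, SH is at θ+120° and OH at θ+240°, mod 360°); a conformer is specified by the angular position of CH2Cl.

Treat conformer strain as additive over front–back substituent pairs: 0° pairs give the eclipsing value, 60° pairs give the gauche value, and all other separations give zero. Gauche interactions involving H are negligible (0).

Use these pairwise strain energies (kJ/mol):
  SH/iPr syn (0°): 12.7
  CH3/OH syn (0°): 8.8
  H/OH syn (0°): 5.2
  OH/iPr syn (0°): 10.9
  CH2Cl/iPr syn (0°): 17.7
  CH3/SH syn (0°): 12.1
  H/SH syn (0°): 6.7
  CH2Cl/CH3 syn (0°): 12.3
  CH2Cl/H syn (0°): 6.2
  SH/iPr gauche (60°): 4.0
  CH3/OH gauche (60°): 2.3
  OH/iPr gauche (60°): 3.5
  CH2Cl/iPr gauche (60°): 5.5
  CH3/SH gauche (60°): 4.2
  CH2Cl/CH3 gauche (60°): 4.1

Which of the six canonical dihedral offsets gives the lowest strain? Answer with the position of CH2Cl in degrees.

300°

CH2Cl at 0° (eclipsed): H(0°)/CH2Cl(0°) eclipsed 6.2; iPr(120°)/SH(120°) eclipsed 12.7; CH3(240°)/OH(240°) eclipsed 8.8 → 27.7 kJ/mol.
CH2Cl at 60° (staggered): iPr(120°)/CH2Cl(60°) gauche 5.5; iPr(120°)/SH(180°) gauche 4.0; CH3(240°)/SH(180°) gauche 4.2; CH3(240°)/OH(300°) gauche 2.3 → 16.0 kJ/mol.
CH2Cl at 120° (eclipsed): H(0°)/OH(0°) eclipsed 5.2; iPr(120°)/CH2Cl(120°) eclipsed 17.7; CH3(240°)/SH(240°) eclipsed 12.1 → 35.0 kJ/mol.
CH2Cl at 180° (staggered): iPr(120°)/CH2Cl(180°) gauche 5.5; iPr(120°)/OH(60°) gauche 3.5; CH3(240°)/CH2Cl(180°) gauche 4.1; CH3(240°)/SH(300°) gauche 4.2 → 17.3 kJ/mol.
CH2Cl at 240° (eclipsed): H(0°)/SH(0°) eclipsed 6.7; iPr(120°)/OH(120°) eclipsed 10.9; CH3(240°)/CH2Cl(240°) eclipsed 12.3 → 29.9 kJ/mol.
CH2Cl at 300° (staggered): iPr(120°)/SH(60°) gauche 4.0; iPr(120°)/OH(180°) gauche 3.5; CH3(240°)/CH2Cl(300°) gauche 4.1; CH3(240°)/OH(180°) gauche 2.3 → 13.9 kJ/mol.
The minimum (13.9 kJ/mol) occurs with CH2Cl at 300°.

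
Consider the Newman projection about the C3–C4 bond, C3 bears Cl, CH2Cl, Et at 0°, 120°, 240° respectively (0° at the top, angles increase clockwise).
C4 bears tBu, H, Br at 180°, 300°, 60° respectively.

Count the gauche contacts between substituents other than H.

4

Non-H gauche pairs: Cl(0°)/Br(60°); CH2Cl(120°)/tBu(180°); CH2Cl(120°)/Br(60°); Et(240°)/tBu(180°) — 4 interactions.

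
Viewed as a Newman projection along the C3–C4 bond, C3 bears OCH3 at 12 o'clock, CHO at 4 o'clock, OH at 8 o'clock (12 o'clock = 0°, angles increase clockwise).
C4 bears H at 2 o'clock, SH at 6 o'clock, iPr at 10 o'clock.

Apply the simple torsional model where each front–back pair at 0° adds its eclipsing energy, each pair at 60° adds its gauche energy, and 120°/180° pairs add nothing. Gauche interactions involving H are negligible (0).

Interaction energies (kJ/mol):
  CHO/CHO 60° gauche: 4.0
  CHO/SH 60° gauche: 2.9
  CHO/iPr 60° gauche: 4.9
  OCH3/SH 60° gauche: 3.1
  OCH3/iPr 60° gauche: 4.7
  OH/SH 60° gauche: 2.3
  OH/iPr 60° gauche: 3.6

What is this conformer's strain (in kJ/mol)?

This conformer (staggered): OCH3–iPr gauche, CHO–SH gauche, OH–SH gauche, OH–iPr gauche; 4.7 + 2.9 + 2.3 + 3.6 = 13.5 kJ/mol.

13.5 kJ/mol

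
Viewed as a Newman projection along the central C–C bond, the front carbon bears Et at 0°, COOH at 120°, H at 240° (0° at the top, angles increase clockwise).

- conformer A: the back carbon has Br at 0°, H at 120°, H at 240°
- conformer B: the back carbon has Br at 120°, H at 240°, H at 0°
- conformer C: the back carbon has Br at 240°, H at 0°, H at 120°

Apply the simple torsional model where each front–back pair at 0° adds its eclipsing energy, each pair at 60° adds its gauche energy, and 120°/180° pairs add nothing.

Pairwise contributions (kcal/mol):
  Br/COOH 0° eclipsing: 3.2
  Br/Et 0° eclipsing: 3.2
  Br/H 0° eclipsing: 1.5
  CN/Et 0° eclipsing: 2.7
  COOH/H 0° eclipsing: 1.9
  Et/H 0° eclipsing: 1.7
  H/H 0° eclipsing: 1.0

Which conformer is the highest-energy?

A is eclipsed. Et at 0° is eclipsed with Br at 0° (3.2); COOH at 120° is eclipsed with H at 120° (1.9); H at 240° is eclipsed with H at 240° (1.0). Total 6.1 kcal/mol.
B is eclipsed. Et at 0° is eclipsed with H at 0° (1.7); COOH at 120° is eclipsed with Br at 120° (3.2); H at 240° is eclipsed with H at 240° (1.0). Total 5.9 kcal/mol.
C is eclipsed. Et at 0° is eclipsed with H at 0° (1.7); COOH at 120° is eclipsed with H at 120° (1.9); H at 240° is eclipsed with Br at 240° (1.5). Total 5.1 kcal/mol.
A has the highest total (6.1 kcal/mol).

A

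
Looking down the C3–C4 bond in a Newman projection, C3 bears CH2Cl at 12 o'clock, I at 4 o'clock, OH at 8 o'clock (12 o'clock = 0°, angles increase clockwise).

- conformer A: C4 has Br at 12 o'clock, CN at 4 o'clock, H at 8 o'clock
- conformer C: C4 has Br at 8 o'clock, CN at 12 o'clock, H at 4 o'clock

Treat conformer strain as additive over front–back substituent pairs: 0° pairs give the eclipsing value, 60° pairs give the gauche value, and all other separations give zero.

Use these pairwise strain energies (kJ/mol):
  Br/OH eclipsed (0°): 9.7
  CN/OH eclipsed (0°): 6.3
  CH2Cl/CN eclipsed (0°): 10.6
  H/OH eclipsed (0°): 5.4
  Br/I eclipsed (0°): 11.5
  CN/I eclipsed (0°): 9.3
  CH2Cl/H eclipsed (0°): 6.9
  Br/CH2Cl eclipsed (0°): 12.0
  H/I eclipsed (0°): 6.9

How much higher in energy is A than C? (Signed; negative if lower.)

-0.5 kJ/mol

A (eclipsed): CH2Cl(0°)/Br(0°) eclipsed 12.0; I(120°)/CN(120°) eclipsed 9.3; OH(240°)/H(240°) eclipsed 5.4 → 26.7 kJ/mol.
C (eclipsed): CH2Cl(0°)/CN(0°) eclipsed 10.6; I(120°)/H(120°) eclipsed 6.9; OH(240°)/Br(240°) eclipsed 9.7 → 27.2 kJ/mol.
E(A) − E(C) = 26.7 − 27.2 = -0.5 kJ/mol.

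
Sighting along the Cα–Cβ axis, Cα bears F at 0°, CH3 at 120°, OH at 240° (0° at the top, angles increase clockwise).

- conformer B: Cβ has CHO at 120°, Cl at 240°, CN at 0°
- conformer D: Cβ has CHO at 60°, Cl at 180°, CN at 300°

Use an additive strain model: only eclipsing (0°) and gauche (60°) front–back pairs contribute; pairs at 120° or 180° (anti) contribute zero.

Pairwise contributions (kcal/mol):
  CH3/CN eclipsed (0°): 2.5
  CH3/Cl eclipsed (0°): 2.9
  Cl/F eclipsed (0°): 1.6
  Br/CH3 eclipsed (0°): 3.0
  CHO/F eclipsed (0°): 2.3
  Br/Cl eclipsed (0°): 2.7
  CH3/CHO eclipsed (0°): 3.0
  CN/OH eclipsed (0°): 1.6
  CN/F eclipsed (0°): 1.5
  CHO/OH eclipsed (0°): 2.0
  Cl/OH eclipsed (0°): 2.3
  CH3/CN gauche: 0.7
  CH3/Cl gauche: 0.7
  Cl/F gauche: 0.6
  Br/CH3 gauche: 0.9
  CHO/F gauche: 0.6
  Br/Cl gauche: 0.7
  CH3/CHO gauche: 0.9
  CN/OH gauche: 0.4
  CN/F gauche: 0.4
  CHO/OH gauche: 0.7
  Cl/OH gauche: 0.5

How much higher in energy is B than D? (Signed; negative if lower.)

+3.3 kcal/mol

B (eclipsed): F(0°)/CN(0°) eclipsed 1.5; CH3(120°)/CHO(120°) eclipsed 3.0; OH(240°)/Cl(240°) eclipsed 2.3 → 6.8 kcal/mol.
D (staggered): F(0°)/CHO(60°) gauche 0.6; F(0°)/CN(300°) gauche 0.4; CH3(120°)/CHO(60°) gauche 0.9; CH3(120°)/Cl(180°) gauche 0.7; OH(240°)/Cl(180°) gauche 0.5; OH(240°)/CN(300°) gauche 0.4 → 3.5 kcal/mol.
E(B) − E(D) = 6.8 − 3.5 = +3.3 kcal/mol.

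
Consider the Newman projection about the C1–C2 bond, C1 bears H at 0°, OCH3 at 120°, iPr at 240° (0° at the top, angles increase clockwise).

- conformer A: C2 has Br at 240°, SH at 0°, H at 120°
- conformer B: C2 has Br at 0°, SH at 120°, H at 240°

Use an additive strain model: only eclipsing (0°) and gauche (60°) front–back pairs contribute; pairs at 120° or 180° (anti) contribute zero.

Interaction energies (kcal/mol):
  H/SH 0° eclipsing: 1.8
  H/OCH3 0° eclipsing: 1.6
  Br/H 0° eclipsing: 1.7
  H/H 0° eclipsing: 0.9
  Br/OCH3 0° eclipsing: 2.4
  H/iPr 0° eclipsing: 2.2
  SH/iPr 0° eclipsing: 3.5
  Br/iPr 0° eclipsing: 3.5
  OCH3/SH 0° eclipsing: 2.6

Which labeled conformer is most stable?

A is eclipsed. H at 0° is eclipsed with SH at 0° (1.8); OCH3 at 120° is eclipsed with H at 120° (1.6); iPr at 240° is eclipsed with Br at 240° (3.5). Total 6.9 kcal/mol.
B is eclipsed. H at 0° is eclipsed with Br at 0° (1.7); OCH3 at 120° is eclipsed with SH at 120° (2.6); iPr at 240° is eclipsed with H at 240° (2.2). Total 6.5 kcal/mol.
B has the lowest total (6.5 kcal/mol).

B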